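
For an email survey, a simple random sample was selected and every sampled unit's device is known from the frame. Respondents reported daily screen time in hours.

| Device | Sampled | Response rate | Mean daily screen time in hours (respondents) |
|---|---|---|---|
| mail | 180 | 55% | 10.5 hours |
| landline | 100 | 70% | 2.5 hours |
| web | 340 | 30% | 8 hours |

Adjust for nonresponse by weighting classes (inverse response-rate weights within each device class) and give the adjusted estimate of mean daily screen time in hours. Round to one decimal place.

7.8

Each respondent's weight = sampled/responded in their class; summing within a class gives n_sampled, so:
  mail: 180 × 10.5 = 1890
  landline: 100 × 2.5 = 250
  web: 340 × 8 = 2720
Adjusted estimate = 4860 / 620 = 7.83871 → 7.8.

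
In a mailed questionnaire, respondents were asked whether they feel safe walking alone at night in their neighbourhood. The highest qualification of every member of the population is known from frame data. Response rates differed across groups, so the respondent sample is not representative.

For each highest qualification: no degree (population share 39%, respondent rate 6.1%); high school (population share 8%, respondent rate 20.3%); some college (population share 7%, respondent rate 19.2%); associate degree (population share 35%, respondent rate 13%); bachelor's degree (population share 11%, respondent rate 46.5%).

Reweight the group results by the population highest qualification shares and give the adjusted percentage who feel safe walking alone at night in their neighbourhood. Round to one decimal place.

15.0%

Weight each group's respondent value by its population share:
  no degree: 0.39 × 6.1 = 2.379
  high school: 0.08 × 20.3 = 1.624
  some college: 0.07 × 19.2 = 1.344
  associate degree: 0.35 × 13 = 4.55
  bachelor's degree: 0.11 × 46.5 = 5.115
Post-stratified estimate = 15.012 → 15.0%.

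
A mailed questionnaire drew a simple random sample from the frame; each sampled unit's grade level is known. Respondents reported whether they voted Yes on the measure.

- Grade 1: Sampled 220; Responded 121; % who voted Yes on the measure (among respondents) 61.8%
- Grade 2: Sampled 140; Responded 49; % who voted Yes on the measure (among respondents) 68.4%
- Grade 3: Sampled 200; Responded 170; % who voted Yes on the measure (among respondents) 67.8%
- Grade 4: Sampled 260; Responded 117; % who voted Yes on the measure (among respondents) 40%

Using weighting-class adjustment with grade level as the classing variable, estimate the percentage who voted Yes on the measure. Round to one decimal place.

Response rates by class: Grade 1 121/220 = 55%, Grade 2 49/140 = 35%, Grade 3 170/200 = 85%, Grade 4 117/260 = 45%.
With weight = n_sampled/n_responded per class, the weighted class total is n_sampled:
  Grade 1: 220 × 61.8 = 13,596
  Grade 2: 140 × 68.4 = 9576
  Grade 3: 200 × 67.8 = 13,560
  Grade 4: 260 × 40 = 10,400
Adjusted estimate = 47,132 / 820 = 57.478 → 57.5%.

57.5%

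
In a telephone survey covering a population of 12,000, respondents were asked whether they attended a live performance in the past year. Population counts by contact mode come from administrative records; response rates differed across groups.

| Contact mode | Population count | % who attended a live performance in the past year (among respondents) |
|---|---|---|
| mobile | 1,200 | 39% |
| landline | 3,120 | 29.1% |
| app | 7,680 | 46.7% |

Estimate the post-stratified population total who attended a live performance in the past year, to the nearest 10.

4,960

Estimated count per cell = population count × respondent percentage:
  mobile: 1,200 × 39% = 468
  landline: 3,120 × 29.1% = 907.92
  app: 7,680 × 46.7% = 3586.56
Estimated total = 4962.48 → 4,960.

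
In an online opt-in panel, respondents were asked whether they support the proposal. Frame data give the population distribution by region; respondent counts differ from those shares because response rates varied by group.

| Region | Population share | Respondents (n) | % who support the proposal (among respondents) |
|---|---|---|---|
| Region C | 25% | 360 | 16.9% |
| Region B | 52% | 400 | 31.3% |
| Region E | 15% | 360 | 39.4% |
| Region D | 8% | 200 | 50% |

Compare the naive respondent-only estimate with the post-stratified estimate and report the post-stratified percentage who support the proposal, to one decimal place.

Unadjusted (pooled respondent) estimate weights by respondent counts:
  (360/1320)×16.9 + (400/1320)×31.3 + (360/1320)×39.4 + (200/1320)×50 = 32.4152%
Post-stratifying to population shares instead:
  0.25×16.9 + 0.52×31.3 + 0.15×39.4 + 0.08×50 = 30.411%

30.4%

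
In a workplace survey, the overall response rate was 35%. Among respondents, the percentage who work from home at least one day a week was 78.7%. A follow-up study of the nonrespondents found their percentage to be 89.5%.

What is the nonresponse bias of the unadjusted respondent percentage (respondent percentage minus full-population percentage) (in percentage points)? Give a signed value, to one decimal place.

Nonresponse fraction = 1 − 0.35 = 0.65.
Bias = (nonresponse fraction) × (respondent percentage − nonrespondent percentage)
     = 0.65 × (78.7 − 89.5) = 0.65 × -10.8 = -7.02.

-7.0 percentage points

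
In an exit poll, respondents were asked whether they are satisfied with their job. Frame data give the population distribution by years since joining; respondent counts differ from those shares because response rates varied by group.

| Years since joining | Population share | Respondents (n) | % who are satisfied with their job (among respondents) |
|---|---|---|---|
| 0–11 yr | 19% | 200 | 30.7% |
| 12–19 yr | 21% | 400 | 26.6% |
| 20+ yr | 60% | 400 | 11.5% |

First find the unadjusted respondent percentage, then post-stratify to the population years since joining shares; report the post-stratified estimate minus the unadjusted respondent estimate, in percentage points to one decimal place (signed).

-3.1 percentage points

Unadjusted (pooled respondent) estimate weights by respondent counts:
  (200/1000)×30.7 + (400/1000)×26.6 + (400/1000)×11.5 = 21.38%
Reweighting by population years since joining shares:
  0.19×30.7 + 0.21×26.6 + 0.6×11.5 = 18.319%
Difference = 18.319 − 21.38 = -3.061 pp.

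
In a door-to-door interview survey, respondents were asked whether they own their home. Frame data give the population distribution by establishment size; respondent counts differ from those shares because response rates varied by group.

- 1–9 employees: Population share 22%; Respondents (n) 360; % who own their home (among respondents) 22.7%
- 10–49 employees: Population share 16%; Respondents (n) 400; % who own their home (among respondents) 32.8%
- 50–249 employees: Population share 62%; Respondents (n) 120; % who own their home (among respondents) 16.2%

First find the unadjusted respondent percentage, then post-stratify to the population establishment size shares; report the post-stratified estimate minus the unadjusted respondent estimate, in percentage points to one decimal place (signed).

-6.1 percentage points

Without adjustment, the pooled respondent share is:
  (360/880)×22.7 + (400/880)×32.8 + (120/880)×16.2 = 26.4045%
Reweighting by population establishment size shares:
  0.22×22.7 + 0.16×32.8 + 0.62×16.2 = 20.286%
Difference = 20.286 − 26.4045 = -6.1185 pp.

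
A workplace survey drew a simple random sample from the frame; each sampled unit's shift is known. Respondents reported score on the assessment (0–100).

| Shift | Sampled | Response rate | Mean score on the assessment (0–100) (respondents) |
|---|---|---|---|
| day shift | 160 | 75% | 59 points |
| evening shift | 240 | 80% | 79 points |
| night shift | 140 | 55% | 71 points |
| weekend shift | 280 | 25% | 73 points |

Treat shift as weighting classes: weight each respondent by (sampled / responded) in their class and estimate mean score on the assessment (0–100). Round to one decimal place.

71.7

Weighting each respondent by the inverse class response rate inflates each class back to its sampled size, so the class weight is n_sampled:
  day shift: 160 × 59 = 9440
  evening shift: 240 × 79 = 18,960
  night shift: 140 × 71 = 9940
  weekend shift: 280 × 73 = 20,440
Adjusted estimate = 58,780 / 820 = 71.6829 → 71.7.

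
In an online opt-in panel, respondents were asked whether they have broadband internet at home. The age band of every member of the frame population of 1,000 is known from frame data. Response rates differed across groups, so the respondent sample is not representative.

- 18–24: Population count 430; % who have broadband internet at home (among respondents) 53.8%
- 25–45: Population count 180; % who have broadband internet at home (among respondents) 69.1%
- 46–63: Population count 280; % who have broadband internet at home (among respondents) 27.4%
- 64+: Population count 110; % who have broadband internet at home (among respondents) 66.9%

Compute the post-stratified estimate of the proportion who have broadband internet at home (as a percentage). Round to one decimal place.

50.6%

Post-stratification weights by population share, not respondent share:
  18–24: (430/1,000) × 53.8 = 23.134
  25–45: (180/1,000) × 69.1 = 12.438
  46–63: (280/1,000) × 27.4 = 7.672
  64+: (110/1,000) × 66.9 = 7.359
Post-stratified estimate = 50.603 → 50.6%.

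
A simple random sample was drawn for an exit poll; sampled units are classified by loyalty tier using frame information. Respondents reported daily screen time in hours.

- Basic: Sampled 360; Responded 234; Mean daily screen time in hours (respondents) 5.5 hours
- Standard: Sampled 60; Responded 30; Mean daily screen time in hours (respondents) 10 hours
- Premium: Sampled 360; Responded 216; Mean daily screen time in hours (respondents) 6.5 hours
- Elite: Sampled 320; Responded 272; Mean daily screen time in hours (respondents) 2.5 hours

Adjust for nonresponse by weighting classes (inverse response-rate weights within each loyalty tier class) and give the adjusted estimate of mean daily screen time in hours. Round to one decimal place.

5.2

Class response rates: Basic 234/360 = 65%, Standard 30/60 = 50%, Premium 216/360 = 60%, Elite 272/320 = 85%.
Each respondent's weight = sampled/responded in their class; summing within a class gives n_sampled, so:
  Basic: 360 × 5.5 = 1980
  Standard: 60 × 10 = 600
  Premium: 360 × 6.5 = 2340
  Elite: 320 × 2.5 = 800
Adjusted estimate = 5720 / 1,100 = 5.2 → 5.2.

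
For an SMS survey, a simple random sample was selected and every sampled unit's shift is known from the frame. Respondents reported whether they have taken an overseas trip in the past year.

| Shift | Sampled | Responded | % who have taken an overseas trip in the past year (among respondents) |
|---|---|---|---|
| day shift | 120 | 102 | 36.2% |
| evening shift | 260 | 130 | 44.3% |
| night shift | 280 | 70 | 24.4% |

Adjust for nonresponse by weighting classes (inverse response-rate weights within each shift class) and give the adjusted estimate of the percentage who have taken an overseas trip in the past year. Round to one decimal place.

Class response rates: day shift 102/120 = 85%, evening shift 130/260 = 50%, night shift 70/280 = 25%.
Inverse-response-rate weighting restores each class to its sampled count, so class totals weight by n_sampled:
  day shift: 120 × 36.2 = 4344
  evening shift: 260 × 44.3 = 11,518
  night shift: 280 × 24.4 = 6832
Adjusted estimate = 22,694 / 660 = 34.3848 → 34.4%.

34.4%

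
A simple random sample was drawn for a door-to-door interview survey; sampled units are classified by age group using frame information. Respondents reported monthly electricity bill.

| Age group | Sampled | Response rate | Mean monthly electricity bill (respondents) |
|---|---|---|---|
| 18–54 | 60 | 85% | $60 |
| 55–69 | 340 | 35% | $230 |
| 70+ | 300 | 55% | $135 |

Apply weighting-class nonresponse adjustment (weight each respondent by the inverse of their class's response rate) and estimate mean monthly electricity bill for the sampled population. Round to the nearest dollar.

With weight = n_sampled/n_responded per class, the weighted class total is n_sampled:
  18–54: 60 × 60 = 3600
  55–69: 340 × 230 = 78,200
  70+: 300 × 135 = 40,500
Adjusted estimate = 122,300 / 700 = 174.714 → $175.

$175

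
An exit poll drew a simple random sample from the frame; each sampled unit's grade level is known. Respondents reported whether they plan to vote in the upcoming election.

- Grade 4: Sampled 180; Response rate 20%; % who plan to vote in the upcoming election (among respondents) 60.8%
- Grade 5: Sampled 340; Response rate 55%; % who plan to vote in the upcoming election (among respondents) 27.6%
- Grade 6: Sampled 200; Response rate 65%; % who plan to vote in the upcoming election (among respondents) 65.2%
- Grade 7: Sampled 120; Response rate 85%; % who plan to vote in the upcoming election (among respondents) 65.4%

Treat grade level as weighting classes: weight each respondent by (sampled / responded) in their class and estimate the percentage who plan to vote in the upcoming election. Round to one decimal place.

Each respondent's weight = sampled/responded in their class; summing within a class gives n_sampled, so:
  Grade 4: 180 × 60.8 = 10,944
  Grade 5: 340 × 27.6 = 9384
  Grade 6: 200 × 65.2 = 13,040
  Grade 7: 120 × 65.4 = 7848
Adjusted estimate = 41,216 / 840 = 49.0667 → 49.1%.

49.1%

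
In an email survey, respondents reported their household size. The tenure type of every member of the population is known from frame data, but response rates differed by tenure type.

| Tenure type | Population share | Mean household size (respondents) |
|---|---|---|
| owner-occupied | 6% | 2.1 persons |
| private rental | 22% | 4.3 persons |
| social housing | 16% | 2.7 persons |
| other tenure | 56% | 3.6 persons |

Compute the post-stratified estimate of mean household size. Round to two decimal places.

3.52

Weight each group's respondent value by its population share:
  owner-occupied: 0.06 × 2.1 = 0.126
  private rental: 0.22 × 4.3 = 0.946
  social housing: 0.16 × 2.7 = 0.432
  other tenure: 0.56 × 3.6 = 2.016
Post-stratified estimate = 3.52 → 3.52.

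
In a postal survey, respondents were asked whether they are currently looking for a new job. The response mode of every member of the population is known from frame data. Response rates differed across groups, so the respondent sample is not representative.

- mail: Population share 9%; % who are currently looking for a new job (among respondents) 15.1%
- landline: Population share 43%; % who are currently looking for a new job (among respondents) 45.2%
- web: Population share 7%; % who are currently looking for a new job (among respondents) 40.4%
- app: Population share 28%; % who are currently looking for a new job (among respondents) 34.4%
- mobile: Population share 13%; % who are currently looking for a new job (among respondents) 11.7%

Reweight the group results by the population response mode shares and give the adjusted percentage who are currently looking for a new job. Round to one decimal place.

34.8%

Reweight to the known response mode distribution:
  mail: 0.09 × 15.1 = 1.359
  landline: 0.43 × 45.2 = 19.436
  web: 0.07 × 40.4 = 2.828
  app: 0.28 × 34.4 = 9.632
  mobile: 0.13 × 11.7 = 1.521
Post-stratified estimate = 34.776 → 34.8%.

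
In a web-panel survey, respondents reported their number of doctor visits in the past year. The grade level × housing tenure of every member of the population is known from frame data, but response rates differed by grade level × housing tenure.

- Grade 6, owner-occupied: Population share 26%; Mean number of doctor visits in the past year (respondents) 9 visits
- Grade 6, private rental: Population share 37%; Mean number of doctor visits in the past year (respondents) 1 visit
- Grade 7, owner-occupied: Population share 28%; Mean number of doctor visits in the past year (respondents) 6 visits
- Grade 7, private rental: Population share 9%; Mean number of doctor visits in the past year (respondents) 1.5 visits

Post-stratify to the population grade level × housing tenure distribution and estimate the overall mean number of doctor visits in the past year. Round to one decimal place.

4.5

Reweight to the known grade level × housing tenure distribution:
  Grade 6, owner-occupied: 0.26 × 9 = 2.34
  Grade 6, private rental: 0.37 × 1 = 0.37
  Grade 7, owner-occupied: 0.28 × 6 = 1.68
  Grade 7, private rental: 0.09 × 1.5 = 0.135
Post-stratified estimate = 4.525 → 4.5.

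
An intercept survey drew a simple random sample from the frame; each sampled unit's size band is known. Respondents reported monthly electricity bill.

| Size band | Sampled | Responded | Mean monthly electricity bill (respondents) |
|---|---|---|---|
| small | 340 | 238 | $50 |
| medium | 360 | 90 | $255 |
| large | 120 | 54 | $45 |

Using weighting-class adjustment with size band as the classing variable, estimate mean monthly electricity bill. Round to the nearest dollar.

Class response rates: small 238/340 = 70%, medium 90/360 = 25%, large 54/120 = 45%.
Inverse-response-rate weighting restores each class to its sampled count, so class totals weight by n_sampled:
  small: 340 × 50 = 17,000
  medium: 360 × 255 = 91,800
  large: 120 × 45 = 5400
Adjusted estimate = 114,200 / 820 = 139.268 → $139.

$139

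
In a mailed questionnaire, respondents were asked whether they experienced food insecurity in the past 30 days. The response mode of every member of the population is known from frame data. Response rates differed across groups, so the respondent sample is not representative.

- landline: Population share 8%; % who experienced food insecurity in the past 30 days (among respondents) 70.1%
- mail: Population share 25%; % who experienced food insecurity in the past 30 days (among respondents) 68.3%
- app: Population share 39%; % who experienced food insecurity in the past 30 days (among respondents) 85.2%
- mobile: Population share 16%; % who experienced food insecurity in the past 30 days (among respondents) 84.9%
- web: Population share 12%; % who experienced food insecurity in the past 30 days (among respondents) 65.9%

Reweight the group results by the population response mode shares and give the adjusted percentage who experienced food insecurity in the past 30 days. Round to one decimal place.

Each cell contributes population-share × respondent value:
  landline: 0.08 × 70.1 = 5.608
  mail: 0.25 × 68.3 = 17.075
  app: 0.39 × 85.2 = 33.228
  mobile: 0.16 × 84.9 = 13.584
  web: 0.12 × 65.9 = 7.908
Post-stratified estimate = 77.403 → 77.4%.

77.4%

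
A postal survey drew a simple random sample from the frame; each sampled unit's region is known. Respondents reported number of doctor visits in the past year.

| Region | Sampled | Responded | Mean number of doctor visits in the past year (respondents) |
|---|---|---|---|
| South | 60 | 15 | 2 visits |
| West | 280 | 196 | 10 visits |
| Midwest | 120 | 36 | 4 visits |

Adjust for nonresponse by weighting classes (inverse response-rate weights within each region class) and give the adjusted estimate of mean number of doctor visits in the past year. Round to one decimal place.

7.4

Class response rates: South 15/60 = 25%, West 196/280 = 70%, Midwest 36/120 = 30%.
Inverse-response-rate weighting restores each class to its sampled count, so class totals weight by n_sampled:
  South: 60 × 2 = 120
  West: 280 × 10 = 2800
  Midwest: 120 × 4 = 480
Adjusted estimate = 3400 / 460 = 7.3913 → 7.4.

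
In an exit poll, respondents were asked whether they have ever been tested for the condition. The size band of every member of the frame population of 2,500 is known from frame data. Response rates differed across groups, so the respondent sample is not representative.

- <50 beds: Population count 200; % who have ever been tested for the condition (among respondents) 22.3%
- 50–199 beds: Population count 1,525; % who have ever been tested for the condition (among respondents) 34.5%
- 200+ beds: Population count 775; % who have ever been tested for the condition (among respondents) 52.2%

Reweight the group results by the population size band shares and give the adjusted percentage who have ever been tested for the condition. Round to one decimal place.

Each cell contributes population-share × respondent value:
  <50 beds: (200/2,500) × 22.3 = 1.784
  50–199 beds: (1,525/2,500) × 34.5 = 21.045
  200+ beds: (775/2,500) × 52.2 = 16.182
Post-stratified estimate = 39.011 → 39.0%.

39.0%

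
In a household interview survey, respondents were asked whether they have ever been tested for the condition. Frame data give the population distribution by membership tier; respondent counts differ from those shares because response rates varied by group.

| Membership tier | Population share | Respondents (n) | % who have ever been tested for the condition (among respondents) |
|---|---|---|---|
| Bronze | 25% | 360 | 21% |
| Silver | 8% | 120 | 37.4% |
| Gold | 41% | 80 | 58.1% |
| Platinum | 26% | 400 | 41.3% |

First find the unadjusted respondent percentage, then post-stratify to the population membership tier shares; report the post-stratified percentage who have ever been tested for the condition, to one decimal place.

42.8%

Unadjusted (pooled respondent) estimate weights by respondent counts:
  (360/960)×21 + (120/960)×37.4 + (80/960)×58.1 + (400/960)×41.3 = 34.6%
Post-stratified estimate weights by population shares:
  0.25×21 + 0.08×37.4 + 0.41×58.1 + 0.26×41.3 = 42.801%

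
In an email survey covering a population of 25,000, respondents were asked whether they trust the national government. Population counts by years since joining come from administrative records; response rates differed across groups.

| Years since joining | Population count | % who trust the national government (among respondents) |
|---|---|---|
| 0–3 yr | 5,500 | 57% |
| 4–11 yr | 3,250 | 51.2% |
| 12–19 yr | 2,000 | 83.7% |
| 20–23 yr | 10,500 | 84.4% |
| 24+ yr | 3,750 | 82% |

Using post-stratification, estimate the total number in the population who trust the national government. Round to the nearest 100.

Each cell contributes its population count × the respondent rate:
  0–3 yr: 5,500 × 57% = 3135
  4–11 yr: 3,250 × 51.2% = 1664
  12–19 yr: 2,000 × 83.7% = 1674
  20–23 yr: 10,500 × 84.4% = 8862
  24+ yr: 3,750 × 82% = 3075
Estimated total = 18,410 → 18,400.

18,400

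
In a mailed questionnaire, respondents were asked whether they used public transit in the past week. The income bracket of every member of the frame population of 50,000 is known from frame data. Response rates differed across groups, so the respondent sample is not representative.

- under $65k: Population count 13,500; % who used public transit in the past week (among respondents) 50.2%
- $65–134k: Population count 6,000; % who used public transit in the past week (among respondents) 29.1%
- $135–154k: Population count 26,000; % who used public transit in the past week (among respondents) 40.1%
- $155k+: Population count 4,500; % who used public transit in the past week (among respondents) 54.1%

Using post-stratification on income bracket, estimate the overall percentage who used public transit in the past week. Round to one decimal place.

42.8%

Post-stratification weights by population share, not respondent share:
  under $65k: (13,500/50,000) × 50.2 = 13.554
  $65–134k: (6,000/50,000) × 29.1 = 3.492
  $135–154k: (26,000/50,000) × 40.1 = 20.852
  $155k+: (4,500/50,000) × 54.1 = 4.869
Post-stratified estimate = 42.767 → 42.8%.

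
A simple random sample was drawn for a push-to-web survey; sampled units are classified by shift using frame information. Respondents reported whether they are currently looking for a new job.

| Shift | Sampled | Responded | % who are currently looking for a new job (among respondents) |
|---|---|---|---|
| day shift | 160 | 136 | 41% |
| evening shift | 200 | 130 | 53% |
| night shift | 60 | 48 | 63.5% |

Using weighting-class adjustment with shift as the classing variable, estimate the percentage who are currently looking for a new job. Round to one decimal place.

49.9%

Response rates by class: day shift 136/160 = 85%, evening shift 130/200 = 65%, night shift 48/60 = 80%.
Inverse-response-rate weighting restores each class to its sampled count, so class totals weight by n_sampled:
  day shift: 160 × 41 = 6560
  evening shift: 200 × 53 = 10,600
  night shift: 60 × 63.5 = 3810
Adjusted estimate = 20,970 / 420 = 49.9286 → 49.9%.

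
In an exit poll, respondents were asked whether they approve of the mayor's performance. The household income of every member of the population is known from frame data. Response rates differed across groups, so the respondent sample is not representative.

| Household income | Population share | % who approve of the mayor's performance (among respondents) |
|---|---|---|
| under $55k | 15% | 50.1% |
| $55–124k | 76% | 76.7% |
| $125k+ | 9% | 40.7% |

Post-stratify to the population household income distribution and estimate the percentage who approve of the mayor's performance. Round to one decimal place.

69.5%

Reweight to the known household income distribution:
  under $55k: 0.15 × 50.1 = 7.515
  $55–124k: 0.76 × 76.7 = 58.292
  $125k+: 0.09 × 40.7 = 3.663
Post-stratified estimate = 69.47 → 69.5%.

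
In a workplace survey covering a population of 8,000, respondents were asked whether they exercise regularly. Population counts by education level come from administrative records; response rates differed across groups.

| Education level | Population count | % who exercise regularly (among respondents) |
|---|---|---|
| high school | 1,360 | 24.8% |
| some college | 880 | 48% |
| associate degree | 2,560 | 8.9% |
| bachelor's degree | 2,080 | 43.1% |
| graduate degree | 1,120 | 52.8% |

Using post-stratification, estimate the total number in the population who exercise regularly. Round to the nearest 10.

2,480

Apply each group's respondent rate to its population count:
  high school: 1,360 × 24.8% = 337.28
  some college: 880 × 48% = 422.4
  associate degree: 2,560 × 8.9% = 227.84
  bachelor's degree: 2,080 × 43.1% = 896.48
  graduate degree: 1,120 × 52.8% = 591.36
Estimated total = 2475.36 → 2,480.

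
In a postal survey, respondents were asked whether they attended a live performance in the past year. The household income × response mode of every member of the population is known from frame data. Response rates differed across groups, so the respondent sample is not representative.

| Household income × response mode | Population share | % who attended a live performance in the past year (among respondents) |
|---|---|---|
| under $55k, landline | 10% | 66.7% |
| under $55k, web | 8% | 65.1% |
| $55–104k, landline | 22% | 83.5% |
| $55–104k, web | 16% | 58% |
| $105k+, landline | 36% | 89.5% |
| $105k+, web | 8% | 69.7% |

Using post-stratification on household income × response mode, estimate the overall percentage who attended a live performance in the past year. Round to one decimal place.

Each cell contributes population-share × respondent value:
  under $55k, landline: 0.1 × 66.7 = 6.67
  under $55k, web: 0.08 × 65.1 = 5.208
  $55–104k, landline: 0.22 × 83.5 = 18.37
  $55–104k, web: 0.16 × 58 = 9.28
  $105k+, landline: 0.36 × 89.5 = 32.22
  $105k+, web: 0.08 × 69.7 = 5.576
Post-stratified estimate = 77.324 → 77.3%.

77.3%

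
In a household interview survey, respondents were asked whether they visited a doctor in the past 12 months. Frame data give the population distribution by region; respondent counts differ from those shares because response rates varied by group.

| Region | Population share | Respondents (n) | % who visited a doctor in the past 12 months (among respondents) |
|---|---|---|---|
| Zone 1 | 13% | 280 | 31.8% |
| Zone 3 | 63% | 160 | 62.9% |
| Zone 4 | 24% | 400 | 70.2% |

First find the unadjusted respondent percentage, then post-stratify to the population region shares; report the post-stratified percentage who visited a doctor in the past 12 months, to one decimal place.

60.6%

Unadjusted (pooled respondent) estimate weights by respondent counts:
  (280/840)×31.8 + (160/840)×62.9 + (400/840)×70.2 = 56.0095%
Post-stratified estimate weights by population shares:
  0.13×31.8 + 0.63×62.9 + 0.24×70.2 = 60.609%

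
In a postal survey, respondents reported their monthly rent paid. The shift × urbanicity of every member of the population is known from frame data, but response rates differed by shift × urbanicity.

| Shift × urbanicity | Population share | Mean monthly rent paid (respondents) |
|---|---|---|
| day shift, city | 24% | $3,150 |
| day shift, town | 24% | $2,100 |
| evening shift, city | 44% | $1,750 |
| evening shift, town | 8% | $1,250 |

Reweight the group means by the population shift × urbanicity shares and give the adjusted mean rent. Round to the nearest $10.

Reweight to the known shift × urbanicity distribution:
  day shift, city: 0.24 × 3150 = 756
  day shift, town: 0.24 × 2100 = 504
  evening shift, city: 0.44 × 1750 = 770
  evening shift, town: 0.08 × 1250 = 100
Post-stratified estimate = 2130 → $2,130.

$2,130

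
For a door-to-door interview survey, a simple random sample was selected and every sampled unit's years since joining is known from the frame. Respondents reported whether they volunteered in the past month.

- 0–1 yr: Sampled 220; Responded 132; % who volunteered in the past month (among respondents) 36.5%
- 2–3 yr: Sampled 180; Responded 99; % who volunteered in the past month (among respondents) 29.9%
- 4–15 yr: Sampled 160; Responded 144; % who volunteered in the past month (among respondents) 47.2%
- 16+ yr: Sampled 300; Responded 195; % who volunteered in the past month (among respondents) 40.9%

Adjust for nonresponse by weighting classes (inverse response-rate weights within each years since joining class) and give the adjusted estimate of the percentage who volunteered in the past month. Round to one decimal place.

Response rates by class: 0–1 yr 132/220 = 60%, 2–3 yr 99/180 = 55%, 4–15 yr 144/160 = 90%, 16+ yr 195/300 = 65%.
Each respondent's weight = sampled/responded in their class; summing within a class gives n_sampled, so:
  0–1 yr: 220 × 36.5 = 8030
  2–3 yr: 180 × 29.9 = 5382
  4–15 yr: 160 × 47.2 = 7552
  16+ yr: 300 × 40.9 = 12,270
Adjusted estimate = 33,234 / 860 = 38.6442 → 38.6%.

38.6%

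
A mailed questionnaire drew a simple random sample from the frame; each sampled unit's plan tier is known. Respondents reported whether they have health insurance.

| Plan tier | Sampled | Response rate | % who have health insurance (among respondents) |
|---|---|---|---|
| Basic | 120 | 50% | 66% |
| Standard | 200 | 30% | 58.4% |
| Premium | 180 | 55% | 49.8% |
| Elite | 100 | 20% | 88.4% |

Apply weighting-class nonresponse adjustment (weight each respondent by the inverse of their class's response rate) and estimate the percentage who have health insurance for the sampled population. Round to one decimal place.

62.3%

Inverse-response-rate weighting restores each class to its sampled count, so class totals weight by n_sampled:
  Basic: 120 × 66 = 7920
  Standard: 200 × 58.4 = 11,680
  Premium: 180 × 49.8 = 8964
  Elite: 100 × 88.4 = 8840
Adjusted estimate = 37,404 / 600 = 62.34 → 62.3%.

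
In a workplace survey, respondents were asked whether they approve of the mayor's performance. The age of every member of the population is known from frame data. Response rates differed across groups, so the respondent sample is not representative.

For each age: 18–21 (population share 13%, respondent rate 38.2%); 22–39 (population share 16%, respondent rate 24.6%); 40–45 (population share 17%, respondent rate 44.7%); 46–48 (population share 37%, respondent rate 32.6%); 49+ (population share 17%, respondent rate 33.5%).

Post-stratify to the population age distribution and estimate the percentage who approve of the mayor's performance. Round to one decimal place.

Reweight to the known age distribution:
  18–21: 0.13 × 38.2 = 4.966
  22–39: 0.16 × 24.6 = 3.936
  40–45: 0.17 × 44.7 = 7.599
  46–48: 0.37 × 32.6 = 12.062
  49+: 0.17 × 33.5 = 5.695
Post-stratified estimate = 34.258 → 34.3%.

34.3%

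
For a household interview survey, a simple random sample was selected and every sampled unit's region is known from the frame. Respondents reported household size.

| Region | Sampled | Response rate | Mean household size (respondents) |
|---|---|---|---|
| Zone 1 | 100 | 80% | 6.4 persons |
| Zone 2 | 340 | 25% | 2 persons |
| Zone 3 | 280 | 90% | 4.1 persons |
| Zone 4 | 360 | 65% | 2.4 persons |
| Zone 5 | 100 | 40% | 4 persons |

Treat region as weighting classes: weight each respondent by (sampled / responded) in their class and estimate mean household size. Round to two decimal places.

3.16

With weight = n_sampled/n_responded per class, the weighted class total is n_sampled:
  Zone 1: 100 × 6.4 = 640
  Zone 2: 340 × 2 = 680
  Zone 3: 280 × 4.1 = 1148
  Zone 4: 360 × 2.4 = 864
  Zone 5: 100 × 4 = 400
Adjusted estimate = 3732 / 1,180 = 3.16271 → 3.16.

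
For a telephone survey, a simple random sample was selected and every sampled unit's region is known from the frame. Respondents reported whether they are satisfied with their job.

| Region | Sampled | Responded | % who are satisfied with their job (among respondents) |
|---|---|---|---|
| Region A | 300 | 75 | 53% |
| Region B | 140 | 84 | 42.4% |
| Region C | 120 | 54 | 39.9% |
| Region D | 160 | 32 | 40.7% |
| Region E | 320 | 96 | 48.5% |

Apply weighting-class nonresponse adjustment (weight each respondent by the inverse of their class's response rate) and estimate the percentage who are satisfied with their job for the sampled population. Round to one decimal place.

Class response rates: Region A 75/300 = 25%, Region B 84/140 = 60%, Region C 54/120 = 45%, Region D 32/160 = 20%, Region E 96/320 = 30%.
With weight = n_sampled/n_responded per class, the weighted class total is n_sampled:
  Region A: 300 × 53 = 15,900
  Region B: 140 × 42.4 = 5936
  Region C: 120 × 39.9 = 4788
  Region D: 160 × 40.7 = 6512
  Region E: 320 × 48.5 = 15,520
Adjusted estimate = 48,656 / 1,040 = 46.7846 → 46.8%.

46.8%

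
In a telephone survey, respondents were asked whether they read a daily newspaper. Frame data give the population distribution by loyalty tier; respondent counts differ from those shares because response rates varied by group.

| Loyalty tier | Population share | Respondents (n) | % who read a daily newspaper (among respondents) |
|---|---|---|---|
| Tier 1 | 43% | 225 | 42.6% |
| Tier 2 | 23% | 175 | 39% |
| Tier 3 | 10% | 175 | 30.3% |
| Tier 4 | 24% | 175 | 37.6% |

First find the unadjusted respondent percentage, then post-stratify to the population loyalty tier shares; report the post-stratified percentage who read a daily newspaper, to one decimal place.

39.3%

Without adjustment, the pooled respondent share is:
  (225/750)×42.6 + (175/750)×39 + (175/750)×30.3 + (175/750)×37.6 = 37.7233%
Post-stratified estimate weights by population shares:
  0.43×42.6 + 0.23×39 + 0.1×30.3 + 0.24×37.6 = 39.342%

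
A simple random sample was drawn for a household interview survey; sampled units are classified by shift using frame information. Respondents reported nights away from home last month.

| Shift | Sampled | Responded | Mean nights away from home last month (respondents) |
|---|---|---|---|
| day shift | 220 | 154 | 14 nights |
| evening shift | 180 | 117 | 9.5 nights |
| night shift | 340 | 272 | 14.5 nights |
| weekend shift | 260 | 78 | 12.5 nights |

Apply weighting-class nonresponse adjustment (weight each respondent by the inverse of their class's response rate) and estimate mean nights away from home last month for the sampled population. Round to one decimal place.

Class response rates: day shift 154/220 = 70%, evening shift 117/180 = 65%, night shift 272/340 = 80%, weekend shift 78/260 = 30%.
Weighting each respondent by the inverse class response rate inflates each class back to its sampled size, so the class weight is n_sampled:
  day shift: 220 × 14 = 3080
  evening shift: 180 × 9.5 = 1710
  night shift: 340 × 14.5 = 4930
  weekend shift: 260 × 12.5 = 3250
Adjusted estimate = 12,970 / 1,000 = 12.97 → 13.0.

13.0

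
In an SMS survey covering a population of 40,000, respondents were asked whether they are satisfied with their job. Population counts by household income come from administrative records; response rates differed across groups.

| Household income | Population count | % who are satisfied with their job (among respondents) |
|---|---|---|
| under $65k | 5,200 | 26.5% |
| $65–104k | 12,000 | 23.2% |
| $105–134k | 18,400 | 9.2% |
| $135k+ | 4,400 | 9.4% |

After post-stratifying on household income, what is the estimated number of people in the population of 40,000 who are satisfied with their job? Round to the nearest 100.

Apply each group's respondent rate to its population count:
  under $65k: 5,200 × 26.5% = 1378
  $65–104k: 12,000 × 23.2% = 2784
  $105–134k: 18,400 × 9.2% = 1692.8
  $135k+: 4,400 × 9.4% = 413.6
Estimated total = 6268.4 → 6,300.

6,300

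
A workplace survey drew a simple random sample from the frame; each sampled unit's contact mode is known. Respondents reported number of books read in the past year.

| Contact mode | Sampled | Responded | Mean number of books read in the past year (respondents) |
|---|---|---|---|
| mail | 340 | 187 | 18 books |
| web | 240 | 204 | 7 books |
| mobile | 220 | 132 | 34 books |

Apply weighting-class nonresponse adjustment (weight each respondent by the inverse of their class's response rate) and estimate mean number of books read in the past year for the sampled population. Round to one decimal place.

Response rates by class: mail 187/340 = 55%, web 204/240 = 85%, mobile 132/220 = 60%.
Weighting each respondent by the inverse class response rate inflates each class back to its sampled size, so the class weight is n_sampled:
  mail: 340 × 18 = 6120
  web: 240 × 7 = 1680
  mobile: 220 × 34 = 7480
Adjusted estimate = 15,280 / 800 = 19.1 → 19.1.

19.1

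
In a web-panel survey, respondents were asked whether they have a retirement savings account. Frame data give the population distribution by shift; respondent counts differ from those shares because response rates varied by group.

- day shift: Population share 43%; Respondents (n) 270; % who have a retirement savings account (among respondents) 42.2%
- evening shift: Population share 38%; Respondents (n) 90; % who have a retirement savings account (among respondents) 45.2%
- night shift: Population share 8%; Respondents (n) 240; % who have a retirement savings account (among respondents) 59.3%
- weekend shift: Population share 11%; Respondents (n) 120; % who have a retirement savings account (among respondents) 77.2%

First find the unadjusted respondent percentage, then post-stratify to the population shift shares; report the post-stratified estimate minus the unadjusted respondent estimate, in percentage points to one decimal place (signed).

Without adjustment, the pooled respondent share is:
  (270/720)×42.2 + (90/720)×45.2 + (240/720)×59.3 + (120/720)×77.2 = 54.1083%
Post-stratified estimate weights by population shares:
  0.43×42.2 + 0.38×45.2 + 0.08×59.3 + 0.11×77.2 = 48.558%
Difference = 48.558 − 54.1083 = -5.5503 pp.

-5.6 percentage points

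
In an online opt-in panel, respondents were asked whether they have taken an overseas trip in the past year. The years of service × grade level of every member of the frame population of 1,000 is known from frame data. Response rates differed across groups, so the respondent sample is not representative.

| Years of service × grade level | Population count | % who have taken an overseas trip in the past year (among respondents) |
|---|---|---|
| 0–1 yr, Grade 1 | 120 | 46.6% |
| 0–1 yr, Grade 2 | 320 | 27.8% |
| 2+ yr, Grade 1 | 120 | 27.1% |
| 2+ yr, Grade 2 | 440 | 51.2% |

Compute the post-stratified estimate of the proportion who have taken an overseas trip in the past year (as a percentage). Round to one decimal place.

40.3%

Reweight to the known years of service × grade level distribution:
  0–1 yr, Grade 1: (120/1,000) × 46.6 = 5.592
  0–1 yr, Grade 2: (320/1,000) × 27.8 = 8.896
  2+ yr, Grade 1: (120/1,000) × 27.1 = 3.252
  2+ yr, Grade 2: (440/1,000) × 51.2 = 22.528
Post-stratified estimate = 40.268 → 40.3%.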